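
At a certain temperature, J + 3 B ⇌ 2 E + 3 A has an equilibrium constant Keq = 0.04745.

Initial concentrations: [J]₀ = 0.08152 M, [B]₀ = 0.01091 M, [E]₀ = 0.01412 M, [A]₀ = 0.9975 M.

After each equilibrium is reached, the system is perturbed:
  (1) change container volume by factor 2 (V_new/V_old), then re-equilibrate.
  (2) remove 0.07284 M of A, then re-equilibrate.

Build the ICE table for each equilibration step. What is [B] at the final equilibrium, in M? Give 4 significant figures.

Q₀ = 1869 vs Keq = 0.04745 ⇒ Q>K, reverse
Step 1:
                   J          B          E          A
  I          0.08152    0.01091    0.01412     0.9975
  C         0.006872    0.02062   -0.01374   -0.02062
  E          0.08839    0.03153 3.7547e-04     0.9769
  solve Keq expr → x = -0.006872; check Q = 0.04745
Then change container volume by factor 2 (V_new/V_old).
Step 2:
                   J          B          E          A
  I           0.0442    0.01576 1.8774e-04     0.4884
  C       -3.7367e-05 -1.1210e-04 7.4735e-05 1.1210e-04
  E          0.04416    0.01565 2.6247e-04     0.4886
  solve Keq expr → x = 3.7367e-05; check Q = 0.04745
Then remove 0.07284 M of A.
Step 3:
                   J          B          E          A
  I          0.04416    0.01565 2.6247e-04     0.4157
  C       -3.4195e-05 -1.0259e-04 6.8390e-05 1.0259e-04
  E          0.04412    0.01555 3.3086e-04     0.4158
  solve Keq expr → x = 3.4195e-05; check Q = 0.04745

[B]_eq = 0.01555 M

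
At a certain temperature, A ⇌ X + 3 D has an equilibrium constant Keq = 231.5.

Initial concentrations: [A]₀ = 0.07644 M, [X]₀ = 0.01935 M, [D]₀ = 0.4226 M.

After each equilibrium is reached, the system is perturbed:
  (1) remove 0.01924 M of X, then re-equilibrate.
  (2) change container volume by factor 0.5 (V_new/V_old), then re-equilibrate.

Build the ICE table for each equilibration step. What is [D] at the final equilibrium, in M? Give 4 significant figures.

[D]_eq = 1.3 M

Q₀ = 0.01911 vs Keq = 231.5 ⇒ Q<K, forward
Step 1:
                    A           X           D
  I           0.07644     0.01935      0.4226
  C          -0.07633     0.07633       0.229
  E        1.1433e-04     0.09568      0.6516
  solve Keq expr → x = 0.07633; check Q = 231.5
Then remove 0.01924 M of X.
Step 2:
                    A           X           D
  I        1.1433e-04     0.07644      0.6516
  C       -2.2934e-05  2.2934e-05  6.8803e-05
  E        9.1392e-05     0.07646      0.6516
  solve Keq expr → x = 2.2934e-05; check Q = 231.5
Then change container volume by factor 0.5 (V_new/V_old).
Step 3:
                    A           X           D
  I        1.8278e-04      0.1529       1.303
  C          0.001255   -0.001255   -0.003765
  E          0.001438      0.1517         1.3
  solve Keq expr → x = -0.001255; check Q = 231.5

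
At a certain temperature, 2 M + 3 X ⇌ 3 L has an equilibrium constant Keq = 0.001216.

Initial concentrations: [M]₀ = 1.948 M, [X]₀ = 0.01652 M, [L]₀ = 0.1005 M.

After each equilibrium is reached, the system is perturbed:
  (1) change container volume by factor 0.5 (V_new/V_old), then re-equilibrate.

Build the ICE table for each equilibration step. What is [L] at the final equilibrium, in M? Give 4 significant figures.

[L]_eq = 0.04959 M

Q₀ = 59.33 vs Keq = 0.001216 ⇒ Q>K, reverse
Step 1:
                    M           X           L
  Initial       1.948     0.01652      0.1005
  Change      0.05569     0.08353    -0.08353
  Equil         2.004         0.1     0.01697
  solve Keq expr → x = -0.02784; check Q = 0.001216
Then change container volume by factor 0.5 (V_new/V_old).
Step 2:
                    M           X           L
  Initial       4.007      0.2001     0.03394
  Change     -0.01043    -0.01564     0.01564
  Equil         3.997      0.1845     0.04959
  solve Keq expr → x = 0.005214; check Q = 0.001216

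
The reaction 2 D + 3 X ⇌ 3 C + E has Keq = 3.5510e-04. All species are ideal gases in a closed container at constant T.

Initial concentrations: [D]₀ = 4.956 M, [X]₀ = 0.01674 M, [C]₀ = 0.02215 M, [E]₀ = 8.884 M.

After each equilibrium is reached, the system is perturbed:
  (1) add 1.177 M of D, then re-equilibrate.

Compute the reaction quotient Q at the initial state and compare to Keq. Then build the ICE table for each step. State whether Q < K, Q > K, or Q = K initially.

Q₀ = 0.8379 vs Keq = 3.5510e-04 ⇒ Q>K, reverse
Step 1:
                  D         X         C         E
  Initial     4.956   0.01674   0.02215     8.884
  Change    0.01242   0.01863  -0.01863 -0.006209
  Equil       4.968   0.03537  0.003522     8.878
  solve Keq expr → x = -0.006209; check Q = 3.5510e-04
Then add 1.177 M of D.
Step 2:
                  D         X         C         E
  Initial     6.145   0.03537  0.003522     8.878
  Change  -3.2063e-04 -4.8094e-04 4.8094e-04 1.6031e-04
  Equil       6.145   0.03489  0.004003     8.878
  solve Keq expr → x = 1.6031e-04; check Q = 3.5510e-04

Q₀ = 0.8379; Q > K (proceeds reverse)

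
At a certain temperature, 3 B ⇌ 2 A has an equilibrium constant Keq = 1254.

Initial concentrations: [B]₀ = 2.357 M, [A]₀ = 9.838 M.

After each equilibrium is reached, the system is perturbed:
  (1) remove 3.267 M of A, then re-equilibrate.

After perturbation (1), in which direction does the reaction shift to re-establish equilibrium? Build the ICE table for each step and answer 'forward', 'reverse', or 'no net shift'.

Q₀ = 7.392 vs Keq = 1254 ⇒ Q<K, forward
Step 1:
                  B         A
  init        2.357     9.838
  Δ          -1.896     1.264
  eq         0.4615      11.1
  solve Keq expr → x = 0.6318; check Q = 1254
Then remove 3.267 M of A.
Step 2:
                  B         A
  init       0.4615     7.835
  Δ        -0.09374   0.06249
  eq         0.3677     7.897
  solve Keq expr → x = 0.03125; check Q = 1254

Direction: forward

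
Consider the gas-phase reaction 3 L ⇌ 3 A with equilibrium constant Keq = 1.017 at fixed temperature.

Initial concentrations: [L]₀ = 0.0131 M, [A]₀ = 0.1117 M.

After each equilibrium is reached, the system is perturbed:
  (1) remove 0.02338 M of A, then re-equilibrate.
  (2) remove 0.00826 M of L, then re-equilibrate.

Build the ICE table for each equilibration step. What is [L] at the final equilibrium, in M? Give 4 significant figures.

Q₀ = 619.9 vs Keq = 1.017 ⇒ Q>K, reverse
Step 1:
                   L          A
  I           0.0131     0.1117
  C          0.04912   -0.04912
  E          0.06222    0.06258
  solve Keq expr → x = -0.01637; check Q = 1.017
Then remove 0.02338 M of A.
Step 2:
                   L          A
  I          0.06222     0.0392
  C         -0.01166    0.01166
  E          0.05057    0.05085
  solve Keq expr → x = 0.003886; check Q = 1.017
Then remove 0.00826 M of L.
Step 3:
                   L          A
  I          0.04231    0.05085
  C         0.004142  -0.004142
  E          0.04645    0.04671
  solve Keq expr → x = -0.001381; check Q = 1.017

[L]_eq = 0.04645 M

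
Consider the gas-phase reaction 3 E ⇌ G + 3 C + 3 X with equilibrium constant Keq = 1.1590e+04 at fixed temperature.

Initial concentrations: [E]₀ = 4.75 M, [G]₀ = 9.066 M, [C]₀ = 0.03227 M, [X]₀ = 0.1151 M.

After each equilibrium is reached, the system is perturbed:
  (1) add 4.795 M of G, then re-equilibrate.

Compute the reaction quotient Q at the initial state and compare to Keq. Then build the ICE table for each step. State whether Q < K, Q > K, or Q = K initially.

Q₀ = 4.3347e-09 vs Keq = 1.1590e+04 ⇒ Q<K, forward
Step 1:
                    E           G           C           X
  I              4.75       9.066     0.03227      0.1151
  C            -3.515       1.172       3.515       3.515
  E             1.235       10.24       3.547        3.63
  solve Keq expr → x = 1.172; check Q = 1.1590e+04
Then add 4.795 M of G.
Step 2:
                    E           G           C           X
  I             1.235       15.03       3.547        3.63
  C           0.09469    -0.03156    -0.09469    -0.09469
  E              1.33          15       3.452       3.535
  solve Keq expr → x = -0.03156; check Q = 1.1590e+04

Q₀ = 4.3347e-09; Q < K (proceeds forward)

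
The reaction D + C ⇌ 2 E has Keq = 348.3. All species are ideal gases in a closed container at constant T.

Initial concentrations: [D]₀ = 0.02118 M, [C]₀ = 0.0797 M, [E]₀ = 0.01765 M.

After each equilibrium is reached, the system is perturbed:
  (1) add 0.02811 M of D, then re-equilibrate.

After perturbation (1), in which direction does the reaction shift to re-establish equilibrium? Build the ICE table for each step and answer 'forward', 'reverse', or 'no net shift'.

Direction: forward

Q₀ = 0.1845 vs Keq = 348.3 ⇒ Q<K, forward
Step 1:
                   D          C          E
  Initial    0.02118     0.0797    0.01765
  Change    -0.02101   -0.02101    0.04201
  Equil   1.7412e-04    0.05869    0.05966
  solve Keq expr → x = 0.02101; check Q = 348.3
Then add 0.02811 M of D.
Step 2:
                   D          C          E
  Initial    0.02828    0.05869    0.05966
  Change    -0.02711   -0.02711    0.05421
  Equil     0.001179    0.03159     0.1139
  solve Keq expr → x = 0.02711; check Q = 348.3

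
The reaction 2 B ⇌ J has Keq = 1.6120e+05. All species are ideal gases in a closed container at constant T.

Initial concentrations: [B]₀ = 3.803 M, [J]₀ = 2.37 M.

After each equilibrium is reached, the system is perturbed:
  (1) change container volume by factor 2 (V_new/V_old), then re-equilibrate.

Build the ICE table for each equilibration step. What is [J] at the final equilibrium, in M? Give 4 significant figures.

[J]_eq = 2.134 M

Q₀ = 0.1639 vs Keq = 1.6120e+05 ⇒ Q<K, forward
Step 1:
                    B           J
  I             3.803        2.37
  C            -3.798       1.899
  E          0.005146       4.269
  solve Keq expr → x = 1.899; check Q = 1.6120e+05
Then change container volume by factor 2 (V_new/V_old).
Step 2:
                    B           J
  I          0.002573       2.134
  C          0.001065 -5.3267e-04
  E          0.003638       2.134
  solve Keq expr → x = -5.3267e-04; check Q = 1.6120e+05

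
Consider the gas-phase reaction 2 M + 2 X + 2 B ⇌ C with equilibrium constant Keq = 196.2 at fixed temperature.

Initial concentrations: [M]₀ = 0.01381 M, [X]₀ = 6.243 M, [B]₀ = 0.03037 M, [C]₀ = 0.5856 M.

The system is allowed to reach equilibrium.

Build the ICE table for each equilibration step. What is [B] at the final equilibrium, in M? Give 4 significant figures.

[B]_eq = 0.1003 M

Q₀ = 8.5416e+04 vs Keq = 196.2 ⇒ Q>K, reverse
Step 1:
                  M         X         B         C
  Initial   0.01381     6.243   0.03037    0.5856
  Change    0.06989   0.06989   0.06989  -0.03495
  Equil      0.0837     6.313    0.1003    0.5507
  solve Keq expr → x = -0.03495; check Q = 196.2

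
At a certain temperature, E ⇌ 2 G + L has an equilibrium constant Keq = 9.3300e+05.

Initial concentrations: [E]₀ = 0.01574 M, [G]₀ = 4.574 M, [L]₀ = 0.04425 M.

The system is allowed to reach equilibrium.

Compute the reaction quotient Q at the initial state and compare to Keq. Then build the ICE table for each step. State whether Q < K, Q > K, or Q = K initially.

Q₀ = 58.82; Q < K (proceeds forward)

Q₀ = 58.82 vs Keq = 9.3300e+05 ⇒ Q<K, forward
Step 1:
                  E         G         L
  Initial   0.01574     4.574   0.04425
  Change   -0.01574   0.03148   0.01574
  Equil   1.3638e-06     4.605   0.05999
  solve Keq expr → x = 0.01574; check Q = 9.3300e+05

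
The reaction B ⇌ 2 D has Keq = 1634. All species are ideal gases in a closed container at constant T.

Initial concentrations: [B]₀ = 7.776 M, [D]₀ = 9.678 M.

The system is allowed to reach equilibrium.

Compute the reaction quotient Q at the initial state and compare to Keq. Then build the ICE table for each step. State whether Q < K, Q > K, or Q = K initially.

Q₀ = 12.05; Q < K (proceeds forward)

Q₀ = 12.05 vs Keq = 1634 ⇒ Q<K, forward
Step 1:
                  B         D
  I           7.776     9.678
  C          -7.409     14.82
  E          0.3672      24.5
  solve Keq expr → x = 7.409; check Q = 1634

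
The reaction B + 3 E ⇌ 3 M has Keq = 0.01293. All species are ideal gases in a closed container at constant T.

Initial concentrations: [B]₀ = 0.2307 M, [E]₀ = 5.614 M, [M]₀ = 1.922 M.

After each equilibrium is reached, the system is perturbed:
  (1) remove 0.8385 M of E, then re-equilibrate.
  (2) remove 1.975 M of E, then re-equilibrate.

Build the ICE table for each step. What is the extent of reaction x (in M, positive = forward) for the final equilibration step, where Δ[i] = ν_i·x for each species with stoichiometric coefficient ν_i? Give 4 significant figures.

Q₀ = 0.1739 vs Keq = 0.01293 ⇒ Q>K, reverse
Step 1:
                   B          E          M
  I           0.2307      5.614      1.922
  C           0.2504     0.7513    -0.7513
  E           0.4811      6.365      1.171
  solve Keq expr → x = -0.2504; check Q = 0.01293
Then remove 0.8385 M of E.
Step 2:
                   B          E          M
  I           0.4811      5.527      1.171
  C          0.03626     0.1088    -0.1088
  E           0.5174      5.636      1.062
  solve Keq expr → x = -0.03626; check Q = 0.01293
Then remove 1.975 M of E.
Step 3:
                   B          E          M
  I           0.5174      3.661      1.062
  C          0.09263     0.2779    -0.2779
  E             0.61      3.939      0.784
  solve Keq expr → x = -0.09263; check Q = 0.01293

x = -0.09263 M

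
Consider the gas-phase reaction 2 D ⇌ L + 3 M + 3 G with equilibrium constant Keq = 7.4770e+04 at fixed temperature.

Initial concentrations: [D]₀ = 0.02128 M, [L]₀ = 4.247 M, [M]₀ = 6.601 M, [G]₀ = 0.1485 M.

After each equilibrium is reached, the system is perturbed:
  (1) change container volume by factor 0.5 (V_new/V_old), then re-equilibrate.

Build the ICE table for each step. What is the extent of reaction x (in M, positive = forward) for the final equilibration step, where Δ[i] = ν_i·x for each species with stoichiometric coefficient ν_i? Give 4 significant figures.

x = -0.0249 M

Q₀ = 8834 vs Keq = 7.4770e+04 ⇒ Q<K, forward
Step 1:
                    D           L           M           G
  init        0.02128       4.247       6.601      0.1485
  Δ          -0.01249    0.006247     0.01874     0.01874
  eq         0.008786       4.253        6.62      0.1672
  solve Keq expr → x = 0.006247; check Q = 7.4770e+04
Then change container volume by factor 0.5 (V_new/V_old).
Step 2:
                    D           L           M           G
  init        0.01757       8.506       13.24      0.3345
  Δ           0.04979     -0.0249    -0.07469    -0.07469
  eq          0.06737       8.482       13.16      0.2598
  solve Keq expr → x = -0.0249; check Q = 7.4770e+04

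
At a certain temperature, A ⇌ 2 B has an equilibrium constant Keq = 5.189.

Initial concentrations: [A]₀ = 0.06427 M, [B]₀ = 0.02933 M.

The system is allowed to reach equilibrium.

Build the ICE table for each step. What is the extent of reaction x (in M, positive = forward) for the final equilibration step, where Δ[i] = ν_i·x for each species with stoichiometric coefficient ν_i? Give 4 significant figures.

x = 0.05998 M

Q₀ = 0.01338 vs Keq = 5.189 ⇒ Q<K, forward
Step 1:
                   A          B
  init       0.06427    0.02933
  Δ         -0.05998       0.12
  eq        0.004295     0.1493
  solve Keq expr → x = 0.05998; check Q = 5.189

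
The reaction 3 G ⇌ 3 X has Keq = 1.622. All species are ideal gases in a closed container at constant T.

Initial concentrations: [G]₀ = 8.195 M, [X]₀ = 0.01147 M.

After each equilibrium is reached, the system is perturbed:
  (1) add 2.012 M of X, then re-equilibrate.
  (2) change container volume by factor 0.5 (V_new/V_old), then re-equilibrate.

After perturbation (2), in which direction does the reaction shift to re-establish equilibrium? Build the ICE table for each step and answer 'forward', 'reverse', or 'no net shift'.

Q₀ = 2.7418e-09 vs Keq = 1.622 ⇒ Q<K, forward
Step 1:
                  G         X
  Initial     8.195   0.01147
  Change     -4.422     4.422
  Equil       3.773     4.433
  solve Keq expr → x = 1.474; check Q = 1.622
Then add 2.012 M of X.
Step 2:
                  G         X
  Initial     3.773     6.445
  Change     0.9251   -0.9251
  Equil       4.698      5.52
  solve Keq expr → x = -0.3084; check Q = 1.622
Then change container volume by factor 0.5 (V_new/V_old).
Step 3:
                  G         X
  Initial     9.397     11.04
  Change          0         0
  Equil       9.397     11.04
  solve Keq expr → x = 0; check Q = 1.622

Direction: no net shift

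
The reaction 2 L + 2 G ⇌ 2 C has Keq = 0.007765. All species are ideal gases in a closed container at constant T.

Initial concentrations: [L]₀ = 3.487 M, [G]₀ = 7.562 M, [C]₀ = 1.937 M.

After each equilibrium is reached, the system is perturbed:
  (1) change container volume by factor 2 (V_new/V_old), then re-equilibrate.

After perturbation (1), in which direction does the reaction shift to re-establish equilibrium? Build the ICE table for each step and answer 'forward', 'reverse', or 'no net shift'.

Q₀ = 0.005396 vs Keq = 0.007765 ⇒ Q<K, forward
Step 1:
                  L         G         C
  Initial     3.487     7.562     1.937
  Change    -0.1976   -0.1976    0.1976
  Equil       3.289     7.364     2.135
  solve Keq expr → x = 0.09881; check Q = 0.007765
Then change container volume by factor 2 (V_new/V_old).
Step 2:
                  L         G         C
  Initial     1.645     3.682     1.067
  Change     0.3556    0.3556   -0.3556
  Equil           2     4.038    0.7117
  solve Keq expr → x = -0.1778; check Q = 0.007765

Direction: reverse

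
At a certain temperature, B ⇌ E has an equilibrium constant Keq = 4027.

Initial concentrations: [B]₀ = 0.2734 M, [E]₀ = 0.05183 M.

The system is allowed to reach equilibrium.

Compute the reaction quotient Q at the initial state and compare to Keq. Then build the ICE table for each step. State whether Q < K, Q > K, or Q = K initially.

Q₀ = 0.1896 vs Keq = 4027 ⇒ Q<K, forward
Step 1:
                    B           E
  init         0.2734     0.05183
  Δ           -0.2733      0.2733
  eq       8.0742e-05      0.3251
  solve Keq expr → x = 0.2733; check Q = 4027

Q₀ = 0.1896; Q < K (proceeds forward)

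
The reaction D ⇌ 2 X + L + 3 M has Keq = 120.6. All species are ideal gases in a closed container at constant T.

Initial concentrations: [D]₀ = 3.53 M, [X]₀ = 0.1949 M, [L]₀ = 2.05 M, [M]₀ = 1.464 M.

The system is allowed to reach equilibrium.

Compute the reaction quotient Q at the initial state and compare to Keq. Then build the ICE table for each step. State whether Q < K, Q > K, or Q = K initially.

Q₀ = 0.06922; Q < K (proceeds forward)

Q₀ = 0.06922 vs Keq = 120.6 ⇒ Q<K, forward
Step 1:
                    D           X           L           M
  init           3.53      0.1949        2.05       1.464
  Δ           -0.7131       1.426      0.7131       2.139
  eq            2.817       1.621       2.763       3.603
  solve Keq expr → x = 0.7131; check Q = 120.6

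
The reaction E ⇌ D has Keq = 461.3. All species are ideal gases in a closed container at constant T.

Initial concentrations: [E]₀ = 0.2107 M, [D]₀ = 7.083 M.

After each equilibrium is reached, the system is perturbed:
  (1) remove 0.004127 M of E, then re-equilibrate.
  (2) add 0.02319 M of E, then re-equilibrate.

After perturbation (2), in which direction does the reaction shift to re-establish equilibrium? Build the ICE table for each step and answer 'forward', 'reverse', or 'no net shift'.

Direction: forward

Q₀ = 33.62 vs Keq = 461.3 ⇒ Q<K, forward
Step 1:
                  E         D
  init       0.2107     7.083
  Δ         -0.1949    0.1949
  eq        0.01578     7.278
  solve Keq expr → x = 0.1949; check Q = 461.3
Then remove 0.004127 M of E.
Step 2:
                  E         D
  init      0.01165     7.278
  Δ        0.004118 -0.004118
  eq        0.01577     7.274
  solve Keq expr → x = -0.004118; check Q = 461.3
Then add 0.02319 M of E.
Step 3:
                  E         D
  init      0.03896     7.274
  Δ        -0.02314   0.02314
  eq        0.01582     7.297
  solve Keq expr → x = 0.02314; check Q = 461.3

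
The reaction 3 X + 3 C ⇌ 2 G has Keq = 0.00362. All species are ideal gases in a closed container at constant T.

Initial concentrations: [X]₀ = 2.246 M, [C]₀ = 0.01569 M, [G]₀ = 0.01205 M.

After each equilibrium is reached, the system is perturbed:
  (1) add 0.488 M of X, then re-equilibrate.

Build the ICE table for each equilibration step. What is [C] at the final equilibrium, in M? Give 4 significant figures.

Q₀ = 3.318 vs Keq = 0.00362 ⇒ Q>K, reverse
Step 1:
                    X           C           G
  I             2.246     0.01569     0.01205
  C           0.01632     0.01632    -0.01088
  E             2.262     0.03201    0.001172
  solve Keq expr → x = -0.005439; check Q = 0.00362
Then add 0.488 M of X.
Step 2:
                    X           C           G
  I              2.75     0.03201    0.001172
  C       -5.3870e-04 -5.3870e-04  3.5913e-04
  E              2.75     0.03147    0.001531
  solve Keq expr → x = 1.7957e-04; check Q = 0.00362

[C]_eq = 0.03147 M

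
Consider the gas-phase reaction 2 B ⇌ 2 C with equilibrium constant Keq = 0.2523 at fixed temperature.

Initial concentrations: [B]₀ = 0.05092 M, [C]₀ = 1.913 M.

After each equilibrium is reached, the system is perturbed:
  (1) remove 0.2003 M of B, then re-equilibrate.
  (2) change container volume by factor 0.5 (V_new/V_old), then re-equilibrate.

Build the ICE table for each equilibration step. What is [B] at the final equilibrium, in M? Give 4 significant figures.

Q₀ = 1411 vs Keq = 0.2523 ⇒ Q>K, reverse
Step 1:
                  B         C
  Initial   0.05092     1.913
  Change      1.256    -1.256
  Equil       1.307    0.6566
  solve Keq expr → x = -0.6282; check Q = 0.2523
Then remove 0.2003 M of B.
Step 2:
                  B         C
  Initial     1.107    0.6566
  Change    0.06697  -0.06697
  Equil       1.174    0.5897
  solve Keq expr → x = -0.03349; check Q = 0.2523
Then change container volume by factor 0.5 (V_new/V_old).
Step 3:
                  B         C
  Initial     2.348     1.179
  Change          0         0
  Equil       2.348     1.179
  solve Keq expr → x = 0; check Q = 0.2523

[B]_eq = 2.348 M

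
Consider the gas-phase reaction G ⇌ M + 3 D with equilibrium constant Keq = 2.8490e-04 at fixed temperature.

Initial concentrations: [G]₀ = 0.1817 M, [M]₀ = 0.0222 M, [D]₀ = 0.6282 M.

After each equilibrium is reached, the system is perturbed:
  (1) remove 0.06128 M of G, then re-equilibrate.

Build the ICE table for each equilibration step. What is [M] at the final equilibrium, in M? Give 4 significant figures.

[M]_eq = 2.2820e-04 M

Q₀ = 0.03029 vs Keq = 2.8490e-04 ⇒ Q>K, reverse
Step 1:
                  G         M         D
  I          0.1817    0.0222    0.6282
  C         0.02187  -0.02187  -0.06562
  E          0.2036 3.2574e-04    0.5626
  solve Keq expr → x = -0.02187; check Q = 2.8490e-04
Then remove 0.06128 M of G.
Step 2:
                  G         M         D
  I          0.1423 3.2574e-04    0.5626
  C       9.7542e-05 -9.7542e-05 -2.9263e-04
  E          0.1424 2.2820e-04    0.5623
  solve Keq expr → x = -9.7542e-05; check Q = 2.8490e-04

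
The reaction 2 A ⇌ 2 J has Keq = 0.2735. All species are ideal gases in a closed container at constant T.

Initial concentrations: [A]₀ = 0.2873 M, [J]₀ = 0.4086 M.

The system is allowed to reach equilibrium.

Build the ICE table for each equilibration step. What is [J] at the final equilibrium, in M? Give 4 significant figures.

[J]_eq = 0.239 M

Q₀ = 2.023 vs Keq = 0.2735 ⇒ Q>K, reverse
Step 1:
                    A           J
  Initial      0.2873      0.4086
  Change       0.1696     -0.1696
  Equil        0.4569       0.239
  solve Keq expr → x = -0.08482; check Q = 0.2735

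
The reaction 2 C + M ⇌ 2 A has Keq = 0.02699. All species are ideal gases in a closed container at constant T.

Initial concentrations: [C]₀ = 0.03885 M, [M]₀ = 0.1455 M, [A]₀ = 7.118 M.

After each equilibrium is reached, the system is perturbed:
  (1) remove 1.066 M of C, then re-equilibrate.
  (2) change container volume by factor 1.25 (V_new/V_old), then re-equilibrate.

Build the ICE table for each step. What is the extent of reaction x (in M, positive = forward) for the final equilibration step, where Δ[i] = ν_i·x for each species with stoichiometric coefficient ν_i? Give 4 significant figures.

x = -0.04212 M

Q₀ = 2.3071e+05 vs Keq = 0.02699 ⇒ Q>K, reverse
Step 1:
                   C          M          A
  I          0.03885     0.1455      7.118
  C            5.549      2.775     -5.549
  E            5.588       2.92      1.569
  solve Keq expr → x = -2.775; check Q = 0.02699
Then remove 1.066 M of C.
Step 2:
                   C          M          A
  I            4.522       2.92      1.569
  C           0.2147     0.1074    -0.2147
  E            4.737      3.027      1.354
  solve Keq expr → x = -0.1074; check Q = 0.02699
Then change container volume by factor 1.25 (V_new/V_old).
Step 3:
                   C          M          A
  I            3.789      2.422      1.083
  C          0.08424    0.04212   -0.08424
  E            3.874      2.464      0.999
  solve Keq expr → x = -0.04212; check Q = 0.02699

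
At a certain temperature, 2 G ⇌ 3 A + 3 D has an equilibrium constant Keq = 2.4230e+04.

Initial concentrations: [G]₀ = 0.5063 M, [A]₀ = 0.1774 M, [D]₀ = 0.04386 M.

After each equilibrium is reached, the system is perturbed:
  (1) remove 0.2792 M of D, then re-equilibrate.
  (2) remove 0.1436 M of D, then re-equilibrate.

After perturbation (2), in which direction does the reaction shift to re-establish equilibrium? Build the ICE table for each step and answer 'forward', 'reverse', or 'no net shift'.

Q₀ = 1.8376e-06 vs Keq = 2.4230e+04 ⇒ Q<K, forward
Step 1:
                  G         A         D
  I          0.5063    0.1774   0.04386
  C         -0.5022    0.7533    0.7533
  E        0.004105    0.9307    0.7972
  solve Keq expr → x = 0.2511; check Q = 2.4230e+04
Then remove 0.2792 M of D.
Step 2:
                  G         A         D
  I        0.004105    0.9307     0.518
  C       -0.001927  0.002891  0.002891
  E        0.002178    0.9336    0.5208
  solve Keq expr → x = 9.6351e-04; check Q = 2.4230e+04
Then remove 0.1436 M of D.
Step 3:
                  G         A         D
  I        0.002178    0.9336    0.3772
  C       -8.2625e-04  0.001239  0.001239
  E        0.001352    0.9348    0.3785
  solve Keq expr → x = 4.1312e-04; check Q = 2.4230e+04

Direction: forward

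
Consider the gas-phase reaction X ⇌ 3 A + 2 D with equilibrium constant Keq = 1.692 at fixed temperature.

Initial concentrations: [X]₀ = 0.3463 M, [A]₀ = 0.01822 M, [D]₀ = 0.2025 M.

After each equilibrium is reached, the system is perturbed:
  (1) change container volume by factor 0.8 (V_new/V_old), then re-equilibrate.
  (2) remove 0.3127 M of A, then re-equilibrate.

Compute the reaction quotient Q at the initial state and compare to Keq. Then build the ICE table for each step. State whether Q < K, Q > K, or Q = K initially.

Q₀ = 7.1621e-07; Q < K (proceeds forward)

Q₀ = 7.1621e-07 vs Keq = 1.692 ⇒ Q<K, forward
Step 1:
                    X           A           D
  Initial      0.3463     0.01822      0.2025
  Change      -0.2385      0.7155       0.477
  Equil        0.1078      0.7337      0.6795
  solve Keq expr → x = 0.2385; check Q = 1.692
Then change container volume by factor 0.8 (V_new/V_old).
Step 2:
                    X           A           D
  Initial      0.1347      0.9172      0.8494
  Change      0.04064     -0.1219    -0.08127
  Equil        0.1754      0.7953      0.7681
  solve Keq expr → x = -0.04064; check Q = 1.692
Then remove 0.3127 M of A.
Step 3:
                    X           A           D
  Initial      0.1754      0.4826      0.7681
  Change     -0.05397      0.1619      0.1079
  Equil        0.1214      0.6445      0.8761
  solve Keq expr → x = 0.05397; check Q = 1.692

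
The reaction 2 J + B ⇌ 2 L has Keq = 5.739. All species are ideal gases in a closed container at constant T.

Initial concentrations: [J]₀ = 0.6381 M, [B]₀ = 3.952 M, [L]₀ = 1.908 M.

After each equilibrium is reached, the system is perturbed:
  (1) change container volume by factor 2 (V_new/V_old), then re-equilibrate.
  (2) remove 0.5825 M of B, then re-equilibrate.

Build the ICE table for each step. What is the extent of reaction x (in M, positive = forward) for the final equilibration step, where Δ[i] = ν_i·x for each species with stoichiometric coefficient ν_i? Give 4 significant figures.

Q₀ = 2.262 vs Keq = 5.739 ⇒ Q<K, forward
Step 1:
                    J           B           L
  Initial      0.6381       3.952       1.908
  Change      -0.1918    -0.09588      0.1918
  Equil        0.4463       3.856         2.1
  solve Keq expr → x = 0.09588; check Q = 5.739
Then change container volume by factor 2 (V_new/V_old).
Step 2:
                    J           B           L
  Initial      0.2232       1.928        1.05
  Change      0.06907     0.03454    -0.06907
  Equil        0.2922       1.963      0.9808
  solve Keq expr → x = -0.03454; check Q = 5.739
Then remove 0.5825 M of B.
Step 3:
                    J           B           L
  Initial      0.2922        1.38      0.9808
  Change      0.03975     0.01988    -0.03975
  Equil         0.332         1.4      0.9411
  solve Keq expr → x = -0.01988; check Q = 5.739

x = -0.01988 M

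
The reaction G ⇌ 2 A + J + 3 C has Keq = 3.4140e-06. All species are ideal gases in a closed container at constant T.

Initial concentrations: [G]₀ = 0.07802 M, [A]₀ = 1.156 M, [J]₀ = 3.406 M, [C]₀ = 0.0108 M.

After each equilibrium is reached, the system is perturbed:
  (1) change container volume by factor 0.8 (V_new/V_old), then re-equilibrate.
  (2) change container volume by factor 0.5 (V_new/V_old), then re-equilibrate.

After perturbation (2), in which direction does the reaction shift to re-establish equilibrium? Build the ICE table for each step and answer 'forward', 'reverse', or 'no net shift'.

Direction: reverse

Q₀ = 7.3490e-05 vs Keq = 3.4140e-06 ⇒ Q>K, reverse
Step 1:
                   G          A          J          C
  Initial    0.07802      1.156      3.406     0.0108
  Change     0.00229  -0.004579   -0.00229  -0.006869
  Equil      0.08031      1.151      3.404   0.003931
  solve Keq expr → x = -0.00229; check Q = 3.4140e-06
Then change container volume by factor 0.8 (V_new/V_old).
Step 2:
                   G          A          J          C
  Initial     0.1004      1.439      4.255   0.004914
  Change  5.0627e-04  -0.001013 -5.0627e-04  -0.001519
  Equil       0.1009      1.438      4.254   0.003395
  solve Keq expr → x = -5.0627e-04; check Q = 3.4140e-06
Then change container volume by factor 0.5 (V_new/V_old).
Step 3:
                   G          A          J          C
  Initial     0.2018      2.877      8.508   0.006791
  Change    0.001548  -0.003096  -0.001548  -0.004645
  Equil       0.2033      2.873      8.507   0.002146
  solve Keq expr → x = -0.001548; check Q = 3.4140e-06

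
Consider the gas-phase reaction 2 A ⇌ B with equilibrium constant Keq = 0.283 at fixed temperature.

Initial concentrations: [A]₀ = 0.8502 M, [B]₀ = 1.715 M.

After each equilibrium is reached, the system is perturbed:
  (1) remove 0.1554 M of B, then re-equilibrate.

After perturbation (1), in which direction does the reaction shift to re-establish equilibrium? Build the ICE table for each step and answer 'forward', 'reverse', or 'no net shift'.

Direction: forward

Q₀ = 2.373 vs Keq = 0.283 ⇒ Q>K, reverse
Step 1:
                    A           B
  I            0.8502       1.715
  C             1.155     -0.5774
  E             2.005       1.138
  solve Keq expr → x = -0.5774; check Q = 0.283
Then remove 0.1554 M of B.
Step 2:
                    A           B
  I             2.005      0.9822
  C          -0.09667     0.04834
  E             1.908       1.031
  solve Keq expr → x = 0.04834; check Q = 0.283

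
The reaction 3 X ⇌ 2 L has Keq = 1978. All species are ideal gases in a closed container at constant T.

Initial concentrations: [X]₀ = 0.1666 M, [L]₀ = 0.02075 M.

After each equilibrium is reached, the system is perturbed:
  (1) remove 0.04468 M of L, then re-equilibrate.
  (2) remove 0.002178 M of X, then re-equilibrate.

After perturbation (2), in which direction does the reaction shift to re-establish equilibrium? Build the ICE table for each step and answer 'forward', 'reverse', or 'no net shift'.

Q₀ = 0.09311 vs Keq = 1978 ⇒ Q<K, forward
Step 1:
                  X         L
  Initial    0.1666   0.02075
  Change    -0.1473   0.09822
  Equil     0.01927     0.119
  solve Keq expr → x = 0.04911; check Q = 1978
Then remove 0.04468 M of L.
Step 2:
                  X         L
  Initial   0.01927   0.07429
  Change  -0.004791  0.003194
  Equil     0.01448   0.07748
  solve Keq expr → x = 0.001597; check Q = 1978
Then remove 0.002178 M of X.
Step 3:
                  X         L
  Initial    0.0123   0.07748
  Change   0.002011  -0.00134
  Equil     0.01431   0.07614
  solve Keq expr → x = -6.7018e-04; check Q = 1978

Direction: reverse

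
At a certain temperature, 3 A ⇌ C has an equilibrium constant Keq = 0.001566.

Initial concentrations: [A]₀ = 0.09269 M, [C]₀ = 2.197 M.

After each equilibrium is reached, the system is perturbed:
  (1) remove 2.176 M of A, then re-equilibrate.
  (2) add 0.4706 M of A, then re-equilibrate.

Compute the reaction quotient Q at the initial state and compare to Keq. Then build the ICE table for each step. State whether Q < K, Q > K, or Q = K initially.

Q₀ = 2759; Q > K (proceeds reverse)

Q₀ = 2759 vs Keq = 0.001566 ⇒ Q>K, reverse
Step 1:
                   A          C
  I          0.09269      2.197
  C            5.685     -1.895
  E            5.778      0.302
  solve Keq expr → x = -1.895; check Q = 0.001566
Then remove 2.176 M of A.
Step 2:
                   A          C
  I            3.602      0.302
  C            0.566    -0.1887
  E            4.168     0.1134
  solve Keq expr → x = -0.1887; check Q = 0.001566
Then add 0.4706 M of A.
Step 3:
                   A          C
  I            4.638     0.1134
  C         -0.09925    0.03308
  E            4.539     0.1464
  solve Keq expr → x = 0.03308; check Q = 0.001566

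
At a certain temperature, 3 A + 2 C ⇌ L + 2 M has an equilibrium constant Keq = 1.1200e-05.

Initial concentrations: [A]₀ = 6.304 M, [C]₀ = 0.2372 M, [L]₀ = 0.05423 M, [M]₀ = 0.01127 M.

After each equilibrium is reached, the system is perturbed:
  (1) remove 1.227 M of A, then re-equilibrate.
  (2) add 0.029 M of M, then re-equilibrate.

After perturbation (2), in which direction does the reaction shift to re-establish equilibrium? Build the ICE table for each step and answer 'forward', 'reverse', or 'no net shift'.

Q₀ = 4.8866e-07 vs Keq = 1.1200e-05 ⇒ Q<K, forward
Step 1:
                   A          C          L          M
  I            6.304     0.2372    0.05423    0.01127
  C           -0.045      -0.03      0.015       0.03
  E            6.259     0.2072    0.06923    0.04127
  solve Keq expr → x = 0.015; check Q = 1.1200e-05
Then remove 1.227 M of A.
Step 2:
                   A          C          L          M
  I            5.032     0.2072    0.06923    0.04127
  C          0.01354   0.009029  -0.004514  -0.009029
  E            5.046     0.2162    0.06471    0.03224
  solve Keq expr → x = -0.004514; check Q = 1.1200e-05
Then add 0.029 M of M.
Step 3:
                   A          C          L          M
  I            5.046     0.2162    0.06471    0.06124
  C          0.03286     0.0219   -0.01095    -0.0219
  E            5.078     0.2381    0.05376    0.03934
  solve Keq expr → x = -0.01095; check Q = 1.1200e-05

Direction: reverse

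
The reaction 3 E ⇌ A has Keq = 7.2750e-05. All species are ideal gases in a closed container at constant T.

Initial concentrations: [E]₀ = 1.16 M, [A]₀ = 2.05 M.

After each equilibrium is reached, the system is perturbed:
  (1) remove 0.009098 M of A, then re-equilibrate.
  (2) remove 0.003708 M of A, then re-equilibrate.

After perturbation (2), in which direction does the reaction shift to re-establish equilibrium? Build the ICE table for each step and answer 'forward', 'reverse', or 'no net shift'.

Direction: forward

Q₀ = 1.313 vs Keq = 7.2750e-05 ⇒ Q>K, reverse
Step 1:
                  E         A
  Initial      1.16      2.05
  Change      6.068    -2.023
  Equil       7.228   0.02747
  solve Keq expr → x = -2.023; check Q = 7.2750e-05
Then remove 0.009098 M of A.
Step 2:
                  E         A
  Initial     7.228   0.01837
  Change   -0.02639  0.008798
  Equil       7.201   0.02717
  solve Keq expr → x = 0.008798; check Q = 7.2750e-05
Then remove 0.003708 M of A.
Step 3:
                  E         A
  Initial     7.201   0.02346
  Change   -0.01076  0.003586
  Equil        7.19   0.02705
  solve Keq expr → x = 0.003586; check Q = 7.2750e-05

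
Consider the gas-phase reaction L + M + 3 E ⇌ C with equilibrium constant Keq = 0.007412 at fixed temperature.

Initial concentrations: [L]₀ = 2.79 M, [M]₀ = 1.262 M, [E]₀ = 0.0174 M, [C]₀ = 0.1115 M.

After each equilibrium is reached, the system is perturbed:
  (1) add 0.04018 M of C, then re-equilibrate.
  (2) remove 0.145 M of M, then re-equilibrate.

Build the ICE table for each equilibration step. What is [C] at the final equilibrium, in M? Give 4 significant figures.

Q₀ = 6011 vs Keq = 0.007412 ⇒ Q>K, reverse
Step 1:
                   L          M          E          C
  Initial       2.79      1.262     0.0174     0.1115
  Change      0.1103     0.1103     0.3308    -0.1103
  Equil          2.9      1.372     0.3482   0.001245
  solve Keq expr → x = -0.1103; check Q = 0.007412
Then add 0.04018 M of C.
Step 2:
                   L          M          E          C
  Initial        2.9      1.372     0.3482    0.04142
  Change     0.03837    0.03837     0.1151   -0.03837
  Equil        2.939      1.411     0.4633   0.003055
  solve Keq expr → x = -0.03837; check Q = 0.007412
Then remove 0.145 M of M.
Step 3:
                   L          M          E          C
  Initial      2.939      1.266     0.4633   0.003055
  Change  2.9724e-04 2.9724e-04 8.9172e-04 -2.9724e-04
  Equil        2.939      1.266     0.4642   0.002758
  solve Keq expr → x = -2.9724e-04; check Q = 0.007412

[C]_eq = 0.002758 M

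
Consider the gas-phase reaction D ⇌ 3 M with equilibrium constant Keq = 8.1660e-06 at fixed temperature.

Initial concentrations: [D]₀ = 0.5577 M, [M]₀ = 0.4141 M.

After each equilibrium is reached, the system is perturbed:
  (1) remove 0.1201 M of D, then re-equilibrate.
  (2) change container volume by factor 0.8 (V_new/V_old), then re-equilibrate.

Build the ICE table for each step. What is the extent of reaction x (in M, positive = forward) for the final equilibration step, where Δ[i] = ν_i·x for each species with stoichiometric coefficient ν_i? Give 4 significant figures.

Q₀ = 0.1273 vs Keq = 8.1660e-06 ⇒ Q>K, reverse
Step 1:
                  D         M
  init       0.5577    0.4141
  Δ          0.1321   -0.3963
  eq         0.6898   0.01779
  solve Keq expr → x = -0.1321; check Q = 8.1660e-06
Then remove 0.1201 M of D.
Step 2:
                  D         M
  init       0.5697   0.01779
  Δ       3.6518e-04 -0.001096
  eq         0.5701    0.0167
  solve Keq expr → x = -3.6518e-04; check Q = 8.1660e-06
Then change container volume by factor 0.8 (V_new/V_old).
Step 3:
                  D         M
  init       0.7126   0.02087
  Δ       9.5898e-04 -0.002877
  eq         0.7135   0.01799
  solve Keq expr → x = -9.5898e-04; check Q = 8.1660e-06

x = -9.5898e-04 M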